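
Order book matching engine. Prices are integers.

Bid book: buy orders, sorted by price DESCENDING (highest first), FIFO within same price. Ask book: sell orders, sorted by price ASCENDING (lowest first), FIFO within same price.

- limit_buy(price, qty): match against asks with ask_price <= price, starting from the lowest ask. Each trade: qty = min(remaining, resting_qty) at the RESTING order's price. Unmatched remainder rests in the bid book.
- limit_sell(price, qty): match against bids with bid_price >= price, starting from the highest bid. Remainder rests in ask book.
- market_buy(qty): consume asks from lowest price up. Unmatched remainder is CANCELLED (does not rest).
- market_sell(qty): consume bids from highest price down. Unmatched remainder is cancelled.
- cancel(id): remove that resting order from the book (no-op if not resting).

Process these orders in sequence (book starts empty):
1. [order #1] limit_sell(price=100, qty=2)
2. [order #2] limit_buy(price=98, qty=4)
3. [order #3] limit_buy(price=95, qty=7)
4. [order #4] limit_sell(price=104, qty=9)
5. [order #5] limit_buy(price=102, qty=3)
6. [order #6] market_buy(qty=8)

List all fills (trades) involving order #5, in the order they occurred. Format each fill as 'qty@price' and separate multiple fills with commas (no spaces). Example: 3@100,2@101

After op 1 [order #1] limit_sell(price=100, qty=2): fills=none; bids=[-] asks=[#1:2@100]
After op 2 [order #2] limit_buy(price=98, qty=4): fills=none; bids=[#2:4@98] asks=[#1:2@100]
After op 3 [order #3] limit_buy(price=95, qty=7): fills=none; bids=[#2:4@98 #3:7@95] asks=[#1:2@100]
After op 4 [order #4] limit_sell(price=104, qty=9): fills=none; bids=[#2:4@98 #3:7@95] asks=[#1:2@100 #4:9@104]
After op 5 [order #5] limit_buy(price=102, qty=3): fills=#5x#1:2@100; bids=[#5:1@102 #2:4@98 #3:7@95] asks=[#4:9@104]
After op 6 [order #6] market_buy(qty=8): fills=#6x#4:8@104; bids=[#5:1@102 #2:4@98 #3:7@95] asks=[#4:1@104]

Answer: 2@100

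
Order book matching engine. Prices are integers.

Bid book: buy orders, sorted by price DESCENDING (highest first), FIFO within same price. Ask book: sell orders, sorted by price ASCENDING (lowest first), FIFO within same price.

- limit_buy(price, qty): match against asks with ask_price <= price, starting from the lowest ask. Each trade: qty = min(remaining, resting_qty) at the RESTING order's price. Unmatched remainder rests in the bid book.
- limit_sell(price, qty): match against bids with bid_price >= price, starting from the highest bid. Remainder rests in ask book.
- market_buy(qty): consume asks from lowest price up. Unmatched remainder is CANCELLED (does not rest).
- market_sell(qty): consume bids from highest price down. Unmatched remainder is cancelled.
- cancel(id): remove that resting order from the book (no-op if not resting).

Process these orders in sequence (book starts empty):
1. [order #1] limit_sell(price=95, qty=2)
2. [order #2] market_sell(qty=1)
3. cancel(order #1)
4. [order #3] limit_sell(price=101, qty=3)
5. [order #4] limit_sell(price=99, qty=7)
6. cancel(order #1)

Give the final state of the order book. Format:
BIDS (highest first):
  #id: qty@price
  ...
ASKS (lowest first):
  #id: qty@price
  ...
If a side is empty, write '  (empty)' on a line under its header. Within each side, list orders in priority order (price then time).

After op 1 [order #1] limit_sell(price=95, qty=2): fills=none; bids=[-] asks=[#1:2@95]
After op 2 [order #2] market_sell(qty=1): fills=none; bids=[-] asks=[#1:2@95]
After op 3 cancel(order #1): fills=none; bids=[-] asks=[-]
After op 4 [order #3] limit_sell(price=101, qty=3): fills=none; bids=[-] asks=[#3:3@101]
After op 5 [order #4] limit_sell(price=99, qty=7): fills=none; bids=[-] asks=[#4:7@99 #3:3@101]
After op 6 cancel(order #1): fills=none; bids=[-] asks=[#4:7@99 #3:3@101]

Answer: BIDS (highest first):
  (empty)
ASKS (lowest first):
  #4: 7@99
  #3: 3@101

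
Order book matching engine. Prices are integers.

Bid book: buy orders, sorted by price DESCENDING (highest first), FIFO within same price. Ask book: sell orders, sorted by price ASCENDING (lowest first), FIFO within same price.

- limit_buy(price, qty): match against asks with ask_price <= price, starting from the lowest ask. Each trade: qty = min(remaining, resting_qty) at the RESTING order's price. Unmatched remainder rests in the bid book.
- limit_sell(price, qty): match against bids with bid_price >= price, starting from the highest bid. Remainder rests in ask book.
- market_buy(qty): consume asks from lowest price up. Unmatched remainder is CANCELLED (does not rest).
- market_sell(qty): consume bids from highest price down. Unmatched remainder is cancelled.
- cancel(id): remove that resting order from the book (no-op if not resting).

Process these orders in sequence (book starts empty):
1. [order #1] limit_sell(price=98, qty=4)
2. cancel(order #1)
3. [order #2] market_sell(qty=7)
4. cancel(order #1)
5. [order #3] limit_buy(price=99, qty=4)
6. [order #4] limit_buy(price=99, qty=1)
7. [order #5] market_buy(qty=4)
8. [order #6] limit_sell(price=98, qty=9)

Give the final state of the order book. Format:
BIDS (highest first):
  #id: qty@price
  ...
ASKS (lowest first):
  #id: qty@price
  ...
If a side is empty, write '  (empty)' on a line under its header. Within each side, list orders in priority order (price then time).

After op 1 [order #1] limit_sell(price=98, qty=4): fills=none; bids=[-] asks=[#1:4@98]
After op 2 cancel(order #1): fills=none; bids=[-] asks=[-]
After op 3 [order #2] market_sell(qty=7): fills=none; bids=[-] asks=[-]
After op 4 cancel(order #1): fills=none; bids=[-] asks=[-]
After op 5 [order #3] limit_buy(price=99, qty=4): fills=none; bids=[#3:4@99] asks=[-]
After op 6 [order #4] limit_buy(price=99, qty=1): fills=none; bids=[#3:4@99 #4:1@99] asks=[-]
After op 7 [order #5] market_buy(qty=4): fills=none; bids=[#3:4@99 #4:1@99] asks=[-]
After op 8 [order #6] limit_sell(price=98, qty=9): fills=#3x#6:4@99 #4x#6:1@99; bids=[-] asks=[#6:4@98]

Answer: BIDS (highest first):
  (empty)
ASKS (lowest first):
  #6: 4@98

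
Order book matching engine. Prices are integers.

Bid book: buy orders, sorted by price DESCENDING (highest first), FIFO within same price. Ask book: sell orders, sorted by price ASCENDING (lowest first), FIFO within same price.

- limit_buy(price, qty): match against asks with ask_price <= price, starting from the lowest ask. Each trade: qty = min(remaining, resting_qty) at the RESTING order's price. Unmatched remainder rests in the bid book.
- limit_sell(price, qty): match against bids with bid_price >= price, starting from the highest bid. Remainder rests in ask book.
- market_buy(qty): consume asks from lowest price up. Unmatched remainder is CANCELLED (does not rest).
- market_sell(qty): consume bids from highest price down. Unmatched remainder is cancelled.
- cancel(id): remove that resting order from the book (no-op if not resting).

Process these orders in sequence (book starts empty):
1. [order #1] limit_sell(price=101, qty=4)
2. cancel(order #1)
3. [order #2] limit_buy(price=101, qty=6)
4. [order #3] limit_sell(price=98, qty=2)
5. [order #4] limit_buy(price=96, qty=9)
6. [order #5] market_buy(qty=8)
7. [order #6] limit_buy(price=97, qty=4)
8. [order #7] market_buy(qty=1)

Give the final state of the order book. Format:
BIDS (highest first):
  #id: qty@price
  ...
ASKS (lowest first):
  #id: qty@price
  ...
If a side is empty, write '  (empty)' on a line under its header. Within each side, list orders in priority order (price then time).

Answer: BIDS (highest first):
  #2: 4@101
  #6: 4@97
  #4: 9@96
ASKS (lowest first):
  (empty)

Derivation:
After op 1 [order #1] limit_sell(price=101, qty=4): fills=none; bids=[-] asks=[#1:4@101]
After op 2 cancel(order #1): fills=none; bids=[-] asks=[-]
After op 3 [order #2] limit_buy(price=101, qty=6): fills=none; bids=[#2:6@101] asks=[-]
After op 4 [order #3] limit_sell(price=98, qty=2): fills=#2x#3:2@101; bids=[#2:4@101] asks=[-]
After op 5 [order #4] limit_buy(price=96, qty=9): fills=none; bids=[#2:4@101 #4:9@96] asks=[-]
After op 6 [order #5] market_buy(qty=8): fills=none; bids=[#2:4@101 #4:9@96] asks=[-]
After op 7 [order #6] limit_buy(price=97, qty=4): fills=none; bids=[#2:4@101 #6:4@97 #4:9@96] asks=[-]
After op 8 [order #7] market_buy(qty=1): fills=none; bids=[#2:4@101 #6:4@97 #4:9@96] asks=[-]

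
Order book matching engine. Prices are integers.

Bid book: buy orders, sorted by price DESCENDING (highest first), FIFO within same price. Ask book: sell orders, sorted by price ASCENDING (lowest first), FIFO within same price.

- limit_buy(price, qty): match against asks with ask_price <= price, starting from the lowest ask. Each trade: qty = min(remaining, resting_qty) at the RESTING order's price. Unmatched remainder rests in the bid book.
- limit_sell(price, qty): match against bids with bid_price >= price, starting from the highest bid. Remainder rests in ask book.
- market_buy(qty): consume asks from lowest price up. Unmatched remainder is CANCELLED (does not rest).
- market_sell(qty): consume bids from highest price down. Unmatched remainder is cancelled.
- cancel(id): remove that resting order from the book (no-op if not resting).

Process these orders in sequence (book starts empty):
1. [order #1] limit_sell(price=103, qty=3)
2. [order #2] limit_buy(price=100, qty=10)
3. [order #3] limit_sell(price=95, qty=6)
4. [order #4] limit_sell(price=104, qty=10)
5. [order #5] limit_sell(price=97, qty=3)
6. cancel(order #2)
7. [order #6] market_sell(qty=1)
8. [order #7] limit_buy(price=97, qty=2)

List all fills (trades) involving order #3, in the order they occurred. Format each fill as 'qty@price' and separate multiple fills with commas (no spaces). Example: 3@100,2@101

After op 1 [order #1] limit_sell(price=103, qty=3): fills=none; bids=[-] asks=[#1:3@103]
After op 2 [order #2] limit_buy(price=100, qty=10): fills=none; bids=[#2:10@100] asks=[#1:3@103]
After op 3 [order #3] limit_sell(price=95, qty=6): fills=#2x#3:6@100; bids=[#2:4@100] asks=[#1:3@103]
After op 4 [order #4] limit_sell(price=104, qty=10): fills=none; bids=[#2:4@100] asks=[#1:3@103 #4:10@104]
After op 5 [order #5] limit_sell(price=97, qty=3): fills=#2x#5:3@100; bids=[#2:1@100] asks=[#1:3@103 #4:10@104]
After op 6 cancel(order #2): fills=none; bids=[-] asks=[#1:3@103 #4:10@104]
After op 7 [order #6] market_sell(qty=1): fills=none; bids=[-] asks=[#1:3@103 #4:10@104]
After op 8 [order #7] limit_buy(price=97, qty=2): fills=none; bids=[#7:2@97] asks=[#1:3@103 #4:10@104]

Answer: 6@100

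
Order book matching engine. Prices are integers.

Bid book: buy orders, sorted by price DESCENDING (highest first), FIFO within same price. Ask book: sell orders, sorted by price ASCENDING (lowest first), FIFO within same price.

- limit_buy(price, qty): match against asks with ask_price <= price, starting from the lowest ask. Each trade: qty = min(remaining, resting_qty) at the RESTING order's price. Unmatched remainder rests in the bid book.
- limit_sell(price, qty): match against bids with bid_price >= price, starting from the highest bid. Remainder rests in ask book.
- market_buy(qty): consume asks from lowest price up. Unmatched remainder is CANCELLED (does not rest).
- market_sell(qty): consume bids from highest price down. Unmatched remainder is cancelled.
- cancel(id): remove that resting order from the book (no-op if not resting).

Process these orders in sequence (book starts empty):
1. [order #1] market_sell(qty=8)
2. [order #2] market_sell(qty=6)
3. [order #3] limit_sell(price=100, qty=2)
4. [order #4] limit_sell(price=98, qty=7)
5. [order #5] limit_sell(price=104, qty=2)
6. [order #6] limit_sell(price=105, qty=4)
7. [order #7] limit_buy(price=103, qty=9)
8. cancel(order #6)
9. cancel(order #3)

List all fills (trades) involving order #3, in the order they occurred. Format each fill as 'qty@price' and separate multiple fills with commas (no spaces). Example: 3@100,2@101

After op 1 [order #1] market_sell(qty=8): fills=none; bids=[-] asks=[-]
After op 2 [order #2] market_sell(qty=6): fills=none; bids=[-] asks=[-]
After op 3 [order #3] limit_sell(price=100, qty=2): fills=none; bids=[-] asks=[#3:2@100]
After op 4 [order #4] limit_sell(price=98, qty=7): fills=none; bids=[-] asks=[#4:7@98 #3:2@100]
After op 5 [order #5] limit_sell(price=104, qty=2): fills=none; bids=[-] asks=[#4:7@98 #3:2@100 #5:2@104]
After op 6 [order #6] limit_sell(price=105, qty=4): fills=none; bids=[-] asks=[#4:7@98 #3:2@100 #5:2@104 #6:4@105]
After op 7 [order #7] limit_buy(price=103, qty=9): fills=#7x#4:7@98 #7x#3:2@100; bids=[-] asks=[#5:2@104 #6:4@105]
After op 8 cancel(order #6): fills=none; bids=[-] asks=[#5:2@104]
After op 9 cancel(order #3): fills=none; bids=[-] asks=[#5:2@104]

Answer: 2@100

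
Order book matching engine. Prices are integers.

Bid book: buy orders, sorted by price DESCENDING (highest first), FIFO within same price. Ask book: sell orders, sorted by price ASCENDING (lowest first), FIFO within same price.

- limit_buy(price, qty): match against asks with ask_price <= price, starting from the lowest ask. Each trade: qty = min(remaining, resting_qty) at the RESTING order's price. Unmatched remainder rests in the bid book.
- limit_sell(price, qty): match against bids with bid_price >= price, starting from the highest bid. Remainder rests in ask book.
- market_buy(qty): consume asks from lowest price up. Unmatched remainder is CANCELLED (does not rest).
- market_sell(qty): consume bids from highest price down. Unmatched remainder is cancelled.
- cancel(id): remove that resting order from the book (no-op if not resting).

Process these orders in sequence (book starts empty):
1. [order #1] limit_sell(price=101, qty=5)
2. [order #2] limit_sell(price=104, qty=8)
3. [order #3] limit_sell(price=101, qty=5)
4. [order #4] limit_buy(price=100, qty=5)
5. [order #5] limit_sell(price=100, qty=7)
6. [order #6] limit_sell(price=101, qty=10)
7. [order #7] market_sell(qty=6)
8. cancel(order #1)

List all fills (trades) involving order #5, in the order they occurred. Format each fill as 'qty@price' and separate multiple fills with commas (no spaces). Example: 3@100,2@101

After op 1 [order #1] limit_sell(price=101, qty=5): fills=none; bids=[-] asks=[#1:5@101]
After op 2 [order #2] limit_sell(price=104, qty=8): fills=none; bids=[-] asks=[#1:5@101 #2:8@104]
After op 3 [order #3] limit_sell(price=101, qty=5): fills=none; bids=[-] asks=[#1:5@101 #3:5@101 #2:8@104]
After op 4 [order #4] limit_buy(price=100, qty=5): fills=none; bids=[#4:5@100] asks=[#1:5@101 #3:5@101 #2:8@104]
After op 5 [order #5] limit_sell(price=100, qty=7): fills=#4x#5:5@100; bids=[-] asks=[#5:2@100 #1:5@101 #3:5@101 #2:8@104]
After op 6 [order #6] limit_sell(price=101, qty=10): fills=none; bids=[-] asks=[#5:2@100 #1:5@101 #3:5@101 #6:10@101 #2:8@104]
After op 7 [order #7] market_sell(qty=6): fills=none; bids=[-] asks=[#5:2@100 #1:5@101 #3:5@101 #6:10@101 #2:8@104]
After op 8 cancel(order #1): fills=none; bids=[-] asks=[#5:2@100 #3:5@101 #6:10@101 #2:8@104]

Answer: 5@100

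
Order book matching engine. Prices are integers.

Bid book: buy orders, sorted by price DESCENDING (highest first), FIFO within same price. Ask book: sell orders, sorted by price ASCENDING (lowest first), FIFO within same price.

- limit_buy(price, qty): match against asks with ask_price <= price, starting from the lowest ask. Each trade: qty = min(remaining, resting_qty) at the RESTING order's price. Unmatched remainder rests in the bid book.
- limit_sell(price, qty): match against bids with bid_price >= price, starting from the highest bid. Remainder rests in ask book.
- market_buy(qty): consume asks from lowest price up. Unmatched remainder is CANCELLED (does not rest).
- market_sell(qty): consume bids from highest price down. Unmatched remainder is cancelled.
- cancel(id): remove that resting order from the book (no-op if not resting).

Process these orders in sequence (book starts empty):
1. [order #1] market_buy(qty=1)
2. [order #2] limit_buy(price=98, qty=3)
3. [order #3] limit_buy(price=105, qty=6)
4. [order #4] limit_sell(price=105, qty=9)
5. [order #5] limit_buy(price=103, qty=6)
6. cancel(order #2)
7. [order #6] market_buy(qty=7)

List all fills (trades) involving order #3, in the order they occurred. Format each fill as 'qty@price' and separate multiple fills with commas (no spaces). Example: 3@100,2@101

Answer: 6@105

Derivation:
After op 1 [order #1] market_buy(qty=1): fills=none; bids=[-] asks=[-]
After op 2 [order #2] limit_buy(price=98, qty=3): fills=none; bids=[#2:3@98] asks=[-]
After op 3 [order #3] limit_buy(price=105, qty=6): fills=none; bids=[#3:6@105 #2:3@98] asks=[-]
After op 4 [order #4] limit_sell(price=105, qty=9): fills=#3x#4:6@105; bids=[#2:3@98] asks=[#4:3@105]
After op 5 [order #5] limit_buy(price=103, qty=6): fills=none; bids=[#5:6@103 #2:3@98] asks=[#4:3@105]
After op 6 cancel(order #2): fills=none; bids=[#5:6@103] asks=[#4:3@105]
After op 7 [order #6] market_buy(qty=7): fills=#6x#4:3@105; bids=[#5:6@103] asks=[-]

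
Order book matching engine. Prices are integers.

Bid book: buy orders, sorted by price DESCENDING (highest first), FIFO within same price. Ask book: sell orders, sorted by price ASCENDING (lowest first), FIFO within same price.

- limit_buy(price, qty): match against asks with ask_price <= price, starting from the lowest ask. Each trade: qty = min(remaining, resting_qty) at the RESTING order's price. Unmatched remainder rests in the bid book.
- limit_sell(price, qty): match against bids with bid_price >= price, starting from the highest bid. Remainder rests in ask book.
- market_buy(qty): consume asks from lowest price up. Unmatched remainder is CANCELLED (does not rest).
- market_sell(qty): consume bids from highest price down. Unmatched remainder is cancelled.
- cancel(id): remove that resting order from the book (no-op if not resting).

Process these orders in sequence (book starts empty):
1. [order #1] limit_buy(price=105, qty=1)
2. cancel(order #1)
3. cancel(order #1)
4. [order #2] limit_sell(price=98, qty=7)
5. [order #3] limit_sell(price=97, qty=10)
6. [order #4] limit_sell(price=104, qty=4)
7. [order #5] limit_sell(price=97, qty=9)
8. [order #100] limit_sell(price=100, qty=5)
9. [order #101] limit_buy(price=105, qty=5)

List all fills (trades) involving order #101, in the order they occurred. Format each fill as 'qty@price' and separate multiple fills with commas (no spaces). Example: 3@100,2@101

After op 1 [order #1] limit_buy(price=105, qty=1): fills=none; bids=[#1:1@105] asks=[-]
After op 2 cancel(order #1): fills=none; bids=[-] asks=[-]
After op 3 cancel(order #1): fills=none; bids=[-] asks=[-]
After op 4 [order #2] limit_sell(price=98, qty=7): fills=none; bids=[-] asks=[#2:7@98]
After op 5 [order #3] limit_sell(price=97, qty=10): fills=none; bids=[-] asks=[#3:10@97 #2:7@98]
After op 6 [order #4] limit_sell(price=104, qty=4): fills=none; bids=[-] asks=[#3:10@97 #2:7@98 #4:4@104]
After op 7 [order #5] limit_sell(price=97, qty=9): fills=none; bids=[-] asks=[#3:10@97 #5:9@97 #2:7@98 #4:4@104]
After op 8 [order #100] limit_sell(price=100, qty=5): fills=none; bids=[-] asks=[#3:10@97 #5:9@97 #2:7@98 #100:5@100 #4:4@104]
After op 9 [order #101] limit_buy(price=105, qty=5): fills=#101x#3:5@97; bids=[-] asks=[#3:5@97 #5:9@97 #2:7@98 #100:5@100 #4:4@104]

Answer: 5@97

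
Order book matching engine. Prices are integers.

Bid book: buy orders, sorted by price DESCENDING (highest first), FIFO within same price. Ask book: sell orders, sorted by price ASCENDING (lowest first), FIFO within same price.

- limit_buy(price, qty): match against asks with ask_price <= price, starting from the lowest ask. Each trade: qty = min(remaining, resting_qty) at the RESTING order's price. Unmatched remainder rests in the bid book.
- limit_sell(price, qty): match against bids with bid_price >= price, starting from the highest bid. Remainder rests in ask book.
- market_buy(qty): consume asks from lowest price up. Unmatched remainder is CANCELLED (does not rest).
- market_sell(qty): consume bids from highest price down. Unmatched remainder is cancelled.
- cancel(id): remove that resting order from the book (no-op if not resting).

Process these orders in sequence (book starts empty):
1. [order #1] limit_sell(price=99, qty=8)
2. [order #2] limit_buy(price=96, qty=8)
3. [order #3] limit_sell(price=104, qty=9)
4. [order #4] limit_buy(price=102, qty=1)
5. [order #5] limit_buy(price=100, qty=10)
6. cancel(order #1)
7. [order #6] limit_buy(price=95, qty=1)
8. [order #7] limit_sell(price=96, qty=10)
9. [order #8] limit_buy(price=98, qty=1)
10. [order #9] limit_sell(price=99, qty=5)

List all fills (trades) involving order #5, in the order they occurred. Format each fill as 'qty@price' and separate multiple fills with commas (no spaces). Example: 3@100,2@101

After op 1 [order #1] limit_sell(price=99, qty=8): fills=none; bids=[-] asks=[#1:8@99]
After op 2 [order #2] limit_buy(price=96, qty=8): fills=none; bids=[#2:8@96] asks=[#1:8@99]
After op 3 [order #3] limit_sell(price=104, qty=9): fills=none; bids=[#2:8@96] asks=[#1:8@99 #3:9@104]
After op 4 [order #4] limit_buy(price=102, qty=1): fills=#4x#1:1@99; bids=[#2:8@96] asks=[#1:7@99 #3:9@104]
After op 5 [order #5] limit_buy(price=100, qty=10): fills=#5x#1:7@99; bids=[#5:3@100 #2:8@96] asks=[#3:9@104]
After op 6 cancel(order #1): fills=none; bids=[#5:3@100 #2:8@96] asks=[#3:9@104]
After op 7 [order #6] limit_buy(price=95, qty=1): fills=none; bids=[#5:3@100 #2:8@96 #6:1@95] asks=[#3:9@104]
After op 8 [order #7] limit_sell(price=96, qty=10): fills=#5x#7:3@100 #2x#7:7@96; bids=[#2:1@96 #6:1@95] asks=[#3:9@104]
After op 9 [order #8] limit_buy(price=98, qty=1): fills=none; bids=[#8:1@98 #2:1@96 #6:1@95] asks=[#3:9@104]
After op 10 [order #9] limit_sell(price=99, qty=5): fills=none; bids=[#8:1@98 #2:1@96 #6:1@95] asks=[#9:5@99 #3:9@104]

Answer: 7@99,3@100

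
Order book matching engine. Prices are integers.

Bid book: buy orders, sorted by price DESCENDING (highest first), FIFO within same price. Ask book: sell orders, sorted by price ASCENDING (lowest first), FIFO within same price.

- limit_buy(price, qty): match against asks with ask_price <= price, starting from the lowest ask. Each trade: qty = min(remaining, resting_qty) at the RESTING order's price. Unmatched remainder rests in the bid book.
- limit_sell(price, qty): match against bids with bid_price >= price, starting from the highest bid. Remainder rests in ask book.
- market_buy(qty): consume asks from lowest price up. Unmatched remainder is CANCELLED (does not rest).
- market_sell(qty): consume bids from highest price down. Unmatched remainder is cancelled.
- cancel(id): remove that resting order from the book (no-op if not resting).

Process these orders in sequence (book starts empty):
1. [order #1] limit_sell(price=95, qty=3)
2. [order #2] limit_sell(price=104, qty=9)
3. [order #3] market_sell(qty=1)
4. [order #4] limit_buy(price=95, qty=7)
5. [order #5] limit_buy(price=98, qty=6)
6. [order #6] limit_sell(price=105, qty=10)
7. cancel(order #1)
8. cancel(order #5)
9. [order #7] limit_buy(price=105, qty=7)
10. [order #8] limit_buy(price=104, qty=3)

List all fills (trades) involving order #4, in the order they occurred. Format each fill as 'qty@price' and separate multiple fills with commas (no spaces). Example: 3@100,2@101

Answer: 3@95

Derivation:
After op 1 [order #1] limit_sell(price=95, qty=3): fills=none; bids=[-] asks=[#1:3@95]
After op 2 [order #2] limit_sell(price=104, qty=9): fills=none; bids=[-] asks=[#1:3@95 #2:9@104]
After op 3 [order #3] market_sell(qty=1): fills=none; bids=[-] asks=[#1:3@95 #2:9@104]
After op 4 [order #4] limit_buy(price=95, qty=7): fills=#4x#1:3@95; bids=[#4:4@95] asks=[#2:9@104]
After op 5 [order #5] limit_buy(price=98, qty=6): fills=none; bids=[#5:6@98 #4:4@95] asks=[#2:9@104]
After op 6 [order #6] limit_sell(price=105, qty=10): fills=none; bids=[#5:6@98 #4:4@95] asks=[#2:9@104 #6:10@105]
After op 7 cancel(order #1): fills=none; bids=[#5:6@98 #4:4@95] asks=[#2:9@104 #6:10@105]
After op 8 cancel(order #5): fills=none; bids=[#4:4@95] asks=[#2:9@104 #6:10@105]
After op 9 [order #7] limit_buy(price=105, qty=7): fills=#7x#2:7@104; bids=[#4:4@95] asks=[#2:2@104 #6:10@105]
After op 10 [order #8] limit_buy(price=104, qty=3): fills=#8x#2:2@104; bids=[#8:1@104 #4:4@95] asks=[#6:10@105]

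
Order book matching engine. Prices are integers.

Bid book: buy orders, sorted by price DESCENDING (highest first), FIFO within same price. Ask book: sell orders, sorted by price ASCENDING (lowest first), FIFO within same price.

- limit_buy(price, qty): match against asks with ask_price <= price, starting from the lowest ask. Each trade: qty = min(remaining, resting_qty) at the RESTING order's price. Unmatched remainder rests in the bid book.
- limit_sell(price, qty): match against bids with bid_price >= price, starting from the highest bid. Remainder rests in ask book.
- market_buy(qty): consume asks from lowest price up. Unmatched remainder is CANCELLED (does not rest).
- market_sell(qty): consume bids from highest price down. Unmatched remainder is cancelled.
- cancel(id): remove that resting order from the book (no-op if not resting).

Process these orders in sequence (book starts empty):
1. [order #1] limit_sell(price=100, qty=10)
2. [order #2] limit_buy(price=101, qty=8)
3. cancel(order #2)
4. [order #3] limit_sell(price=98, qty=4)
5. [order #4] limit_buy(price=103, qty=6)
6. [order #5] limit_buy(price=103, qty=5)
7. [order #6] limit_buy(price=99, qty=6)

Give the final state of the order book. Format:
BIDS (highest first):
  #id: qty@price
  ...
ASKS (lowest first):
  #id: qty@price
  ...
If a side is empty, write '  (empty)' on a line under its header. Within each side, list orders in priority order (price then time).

After op 1 [order #1] limit_sell(price=100, qty=10): fills=none; bids=[-] asks=[#1:10@100]
After op 2 [order #2] limit_buy(price=101, qty=8): fills=#2x#1:8@100; bids=[-] asks=[#1:2@100]
After op 3 cancel(order #2): fills=none; bids=[-] asks=[#1:2@100]
After op 4 [order #3] limit_sell(price=98, qty=4): fills=none; bids=[-] asks=[#3:4@98 #1:2@100]
After op 5 [order #4] limit_buy(price=103, qty=6): fills=#4x#3:4@98 #4x#1:2@100; bids=[-] asks=[-]
After op 6 [order #5] limit_buy(price=103, qty=5): fills=none; bids=[#5:5@103] asks=[-]
After op 7 [order #6] limit_buy(price=99, qty=6): fills=none; bids=[#5:5@103 #6:6@99] asks=[-]

Answer: BIDS (highest first):
  #5: 5@103
  #6: 6@99
ASKS (lowest first):
  (empty)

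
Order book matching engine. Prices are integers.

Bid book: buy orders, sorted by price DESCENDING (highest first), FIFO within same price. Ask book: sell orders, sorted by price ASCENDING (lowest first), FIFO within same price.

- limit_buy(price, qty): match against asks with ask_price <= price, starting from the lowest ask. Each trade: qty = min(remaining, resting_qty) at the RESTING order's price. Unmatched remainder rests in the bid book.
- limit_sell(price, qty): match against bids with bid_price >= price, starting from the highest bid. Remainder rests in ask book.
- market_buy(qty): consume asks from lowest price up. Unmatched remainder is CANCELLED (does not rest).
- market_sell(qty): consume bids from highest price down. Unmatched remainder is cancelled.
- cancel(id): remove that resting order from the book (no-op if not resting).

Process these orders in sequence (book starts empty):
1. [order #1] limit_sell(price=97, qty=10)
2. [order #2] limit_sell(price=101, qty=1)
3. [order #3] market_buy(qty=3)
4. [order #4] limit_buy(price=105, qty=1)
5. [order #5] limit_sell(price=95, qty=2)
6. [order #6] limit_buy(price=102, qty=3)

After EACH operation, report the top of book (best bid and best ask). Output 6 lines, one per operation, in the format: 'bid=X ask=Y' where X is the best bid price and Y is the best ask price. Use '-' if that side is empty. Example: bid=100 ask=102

After op 1 [order #1] limit_sell(price=97, qty=10): fills=none; bids=[-] asks=[#1:10@97]
After op 2 [order #2] limit_sell(price=101, qty=1): fills=none; bids=[-] asks=[#1:10@97 #2:1@101]
After op 3 [order #3] market_buy(qty=3): fills=#3x#1:3@97; bids=[-] asks=[#1:7@97 #2:1@101]
After op 4 [order #4] limit_buy(price=105, qty=1): fills=#4x#1:1@97; bids=[-] asks=[#1:6@97 #2:1@101]
After op 5 [order #5] limit_sell(price=95, qty=2): fills=none; bids=[-] asks=[#5:2@95 #1:6@97 #2:1@101]
After op 6 [order #6] limit_buy(price=102, qty=3): fills=#6x#5:2@95 #6x#1:1@97; bids=[-] asks=[#1:5@97 #2:1@101]

Answer: bid=- ask=97
bid=- ask=97
bid=- ask=97
bid=- ask=97
bid=- ask=95
bid=- ask=97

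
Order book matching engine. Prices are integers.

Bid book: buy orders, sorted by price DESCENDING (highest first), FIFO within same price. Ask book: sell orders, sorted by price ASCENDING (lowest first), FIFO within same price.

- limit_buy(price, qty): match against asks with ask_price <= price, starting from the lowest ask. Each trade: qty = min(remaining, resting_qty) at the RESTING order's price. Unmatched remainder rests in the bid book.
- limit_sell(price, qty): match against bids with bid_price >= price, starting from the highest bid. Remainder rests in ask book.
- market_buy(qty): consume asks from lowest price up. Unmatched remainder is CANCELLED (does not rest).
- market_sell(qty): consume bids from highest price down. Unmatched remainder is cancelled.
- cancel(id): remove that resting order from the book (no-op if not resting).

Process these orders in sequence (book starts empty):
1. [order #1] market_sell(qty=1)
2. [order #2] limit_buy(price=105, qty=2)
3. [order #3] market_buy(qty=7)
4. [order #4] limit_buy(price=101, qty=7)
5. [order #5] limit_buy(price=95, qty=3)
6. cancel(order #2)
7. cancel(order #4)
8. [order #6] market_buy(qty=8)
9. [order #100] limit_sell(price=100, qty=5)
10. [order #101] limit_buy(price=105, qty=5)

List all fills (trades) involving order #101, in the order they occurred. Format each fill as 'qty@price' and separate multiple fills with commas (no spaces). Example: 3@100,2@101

After op 1 [order #1] market_sell(qty=1): fills=none; bids=[-] asks=[-]
After op 2 [order #2] limit_buy(price=105, qty=2): fills=none; bids=[#2:2@105] asks=[-]
After op 3 [order #3] market_buy(qty=7): fills=none; bids=[#2:2@105] asks=[-]
After op 4 [order #4] limit_buy(price=101, qty=7): fills=none; bids=[#2:2@105 #4:7@101] asks=[-]
After op 5 [order #5] limit_buy(price=95, qty=3): fills=none; bids=[#2:2@105 #4:7@101 #5:3@95] asks=[-]
After op 6 cancel(order #2): fills=none; bids=[#4:7@101 #5:3@95] asks=[-]
After op 7 cancel(order #4): fills=none; bids=[#5:3@95] asks=[-]
After op 8 [order #6] market_buy(qty=8): fills=none; bids=[#5:3@95] asks=[-]
After op 9 [order #100] limit_sell(price=100, qty=5): fills=none; bids=[#5:3@95] asks=[#100:5@100]
After op 10 [order #101] limit_buy(price=105, qty=5): fills=#101x#100:5@100; bids=[#5:3@95] asks=[-]

Answer: 5@100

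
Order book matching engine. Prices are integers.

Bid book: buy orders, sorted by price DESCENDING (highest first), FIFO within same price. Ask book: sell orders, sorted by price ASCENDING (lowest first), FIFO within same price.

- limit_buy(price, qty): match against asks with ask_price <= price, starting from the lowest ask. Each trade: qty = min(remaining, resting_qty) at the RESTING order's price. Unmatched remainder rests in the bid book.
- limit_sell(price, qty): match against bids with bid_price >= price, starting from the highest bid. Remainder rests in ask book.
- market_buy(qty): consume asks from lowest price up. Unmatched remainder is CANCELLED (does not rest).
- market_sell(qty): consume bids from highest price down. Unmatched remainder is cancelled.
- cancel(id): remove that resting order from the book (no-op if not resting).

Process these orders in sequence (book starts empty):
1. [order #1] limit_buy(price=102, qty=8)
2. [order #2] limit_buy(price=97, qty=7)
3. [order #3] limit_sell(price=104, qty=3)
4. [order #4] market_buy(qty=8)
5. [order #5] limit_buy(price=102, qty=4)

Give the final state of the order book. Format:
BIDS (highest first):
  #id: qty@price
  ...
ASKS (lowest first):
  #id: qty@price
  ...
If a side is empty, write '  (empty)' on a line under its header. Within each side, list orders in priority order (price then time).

Answer: BIDS (highest first):
  #1: 8@102
  #5: 4@102
  #2: 7@97
ASKS (lowest first):
  (empty)

Derivation:
After op 1 [order #1] limit_buy(price=102, qty=8): fills=none; bids=[#1:8@102] asks=[-]
After op 2 [order #2] limit_buy(price=97, qty=7): fills=none; bids=[#1:8@102 #2:7@97] asks=[-]
After op 3 [order #3] limit_sell(price=104, qty=3): fills=none; bids=[#1:8@102 #2:7@97] asks=[#3:3@104]
After op 4 [order #4] market_buy(qty=8): fills=#4x#3:3@104; bids=[#1:8@102 #2:7@97] asks=[-]
After op 5 [order #5] limit_buy(price=102, qty=4): fills=none; bids=[#1:8@102 #5:4@102 #2:7@97] asks=[-]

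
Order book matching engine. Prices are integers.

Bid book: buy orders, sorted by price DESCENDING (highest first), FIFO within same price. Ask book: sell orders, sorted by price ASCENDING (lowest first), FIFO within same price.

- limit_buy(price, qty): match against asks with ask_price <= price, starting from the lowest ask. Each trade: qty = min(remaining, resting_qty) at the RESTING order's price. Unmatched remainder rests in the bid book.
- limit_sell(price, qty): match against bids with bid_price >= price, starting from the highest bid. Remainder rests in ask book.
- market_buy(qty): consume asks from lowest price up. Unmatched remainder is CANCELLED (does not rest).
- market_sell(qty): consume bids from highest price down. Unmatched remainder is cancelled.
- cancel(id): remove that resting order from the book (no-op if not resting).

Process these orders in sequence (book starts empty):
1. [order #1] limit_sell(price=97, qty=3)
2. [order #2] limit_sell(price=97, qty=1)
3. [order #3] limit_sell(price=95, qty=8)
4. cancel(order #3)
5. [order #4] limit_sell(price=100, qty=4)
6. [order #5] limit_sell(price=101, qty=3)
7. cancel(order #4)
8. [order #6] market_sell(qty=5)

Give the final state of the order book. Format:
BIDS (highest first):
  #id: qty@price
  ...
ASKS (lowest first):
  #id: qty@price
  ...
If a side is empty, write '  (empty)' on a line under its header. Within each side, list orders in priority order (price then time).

After op 1 [order #1] limit_sell(price=97, qty=3): fills=none; bids=[-] asks=[#1:3@97]
After op 2 [order #2] limit_sell(price=97, qty=1): fills=none; bids=[-] asks=[#1:3@97 #2:1@97]
After op 3 [order #3] limit_sell(price=95, qty=8): fills=none; bids=[-] asks=[#3:8@95 #1:3@97 #2:1@97]
After op 4 cancel(order #3): fills=none; bids=[-] asks=[#1:3@97 #2:1@97]
After op 5 [order #4] limit_sell(price=100, qty=4): fills=none; bids=[-] asks=[#1:3@97 #2:1@97 #4:4@100]
After op 6 [order #5] limit_sell(price=101, qty=3): fills=none; bids=[-] asks=[#1:3@97 #2:1@97 #4:4@100 #5:3@101]
After op 7 cancel(order #4): fills=none; bids=[-] asks=[#1:3@97 #2:1@97 #5:3@101]
After op 8 [order #6] market_sell(qty=5): fills=none; bids=[-] asks=[#1:3@97 #2:1@97 #5:3@101]

Answer: BIDS (highest first):
  (empty)
ASKS (lowest first):
  #1: 3@97
  #2: 1@97
  #5: 3@101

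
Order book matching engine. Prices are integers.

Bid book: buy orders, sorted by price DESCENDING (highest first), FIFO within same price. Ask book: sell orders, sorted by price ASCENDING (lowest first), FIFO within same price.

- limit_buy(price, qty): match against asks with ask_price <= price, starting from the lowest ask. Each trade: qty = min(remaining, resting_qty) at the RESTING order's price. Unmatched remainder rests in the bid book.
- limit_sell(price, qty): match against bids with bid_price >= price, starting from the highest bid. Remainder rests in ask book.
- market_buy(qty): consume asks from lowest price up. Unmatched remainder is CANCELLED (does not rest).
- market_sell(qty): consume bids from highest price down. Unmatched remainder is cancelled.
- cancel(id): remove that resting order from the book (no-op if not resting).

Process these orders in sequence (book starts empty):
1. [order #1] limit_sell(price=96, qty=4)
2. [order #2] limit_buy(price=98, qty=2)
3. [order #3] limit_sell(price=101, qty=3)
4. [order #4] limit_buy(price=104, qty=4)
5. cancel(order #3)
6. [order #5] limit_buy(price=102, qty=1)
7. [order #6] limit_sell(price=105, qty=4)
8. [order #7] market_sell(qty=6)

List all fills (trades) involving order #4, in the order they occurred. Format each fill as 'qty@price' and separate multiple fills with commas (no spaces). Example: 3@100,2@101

After op 1 [order #1] limit_sell(price=96, qty=4): fills=none; bids=[-] asks=[#1:4@96]
After op 2 [order #2] limit_buy(price=98, qty=2): fills=#2x#1:2@96; bids=[-] asks=[#1:2@96]
After op 3 [order #3] limit_sell(price=101, qty=3): fills=none; bids=[-] asks=[#1:2@96 #3:3@101]
After op 4 [order #4] limit_buy(price=104, qty=4): fills=#4x#1:2@96 #4x#3:2@101; bids=[-] asks=[#3:1@101]
After op 5 cancel(order #3): fills=none; bids=[-] asks=[-]
After op 6 [order #5] limit_buy(price=102, qty=1): fills=none; bids=[#5:1@102] asks=[-]
After op 7 [order #6] limit_sell(price=105, qty=4): fills=none; bids=[#5:1@102] asks=[#6:4@105]
After op 8 [order #7] market_sell(qty=6): fills=#5x#7:1@102; bids=[-] asks=[#6:4@105]

Answer: 2@96,2@101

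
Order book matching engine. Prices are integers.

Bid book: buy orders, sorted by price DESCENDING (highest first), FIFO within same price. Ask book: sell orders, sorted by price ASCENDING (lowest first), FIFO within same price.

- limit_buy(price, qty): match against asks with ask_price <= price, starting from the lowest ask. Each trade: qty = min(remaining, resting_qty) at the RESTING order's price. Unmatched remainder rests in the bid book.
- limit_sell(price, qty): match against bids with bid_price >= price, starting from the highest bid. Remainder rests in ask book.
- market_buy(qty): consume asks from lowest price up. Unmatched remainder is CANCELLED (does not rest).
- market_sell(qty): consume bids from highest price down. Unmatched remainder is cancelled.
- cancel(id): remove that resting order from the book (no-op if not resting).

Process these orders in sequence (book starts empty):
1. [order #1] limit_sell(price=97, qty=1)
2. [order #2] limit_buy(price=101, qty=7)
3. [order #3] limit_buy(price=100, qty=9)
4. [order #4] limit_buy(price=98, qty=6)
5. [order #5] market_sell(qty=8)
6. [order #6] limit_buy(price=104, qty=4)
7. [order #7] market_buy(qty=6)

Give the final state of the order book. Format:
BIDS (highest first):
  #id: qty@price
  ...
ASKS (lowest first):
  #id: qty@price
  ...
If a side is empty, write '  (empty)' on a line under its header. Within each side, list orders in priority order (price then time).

Answer: BIDS (highest first):
  #6: 4@104
  #3: 7@100
  #4: 6@98
ASKS (lowest first):
  (empty)

Derivation:
After op 1 [order #1] limit_sell(price=97, qty=1): fills=none; bids=[-] asks=[#1:1@97]
After op 2 [order #2] limit_buy(price=101, qty=7): fills=#2x#1:1@97; bids=[#2:6@101] asks=[-]
After op 3 [order #3] limit_buy(price=100, qty=9): fills=none; bids=[#2:6@101 #3:9@100] asks=[-]
After op 4 [order #4] limit_buy(price=98, qty=6): fills=none; bids=[#2:6@101 #3:9@100 #4:6@98] asks=[-]
After op 5 [order #5] market_sell(qty=8): fills=#2x#5:6@101 #3x#5:2@100; bids=[#3:7@100 #4:6@98] asks=[-]
After op 6 [order #6] limit_buy(price=104, qty=4): fills=none; bids=[#6:4@104 #3:7@100 #4:6@98] asks=[-]
After op 7 [order #7] market_buy(qty=6): fills=none; bids=[#6:4@104 #3:7@100 #4:6@98] asks=[-]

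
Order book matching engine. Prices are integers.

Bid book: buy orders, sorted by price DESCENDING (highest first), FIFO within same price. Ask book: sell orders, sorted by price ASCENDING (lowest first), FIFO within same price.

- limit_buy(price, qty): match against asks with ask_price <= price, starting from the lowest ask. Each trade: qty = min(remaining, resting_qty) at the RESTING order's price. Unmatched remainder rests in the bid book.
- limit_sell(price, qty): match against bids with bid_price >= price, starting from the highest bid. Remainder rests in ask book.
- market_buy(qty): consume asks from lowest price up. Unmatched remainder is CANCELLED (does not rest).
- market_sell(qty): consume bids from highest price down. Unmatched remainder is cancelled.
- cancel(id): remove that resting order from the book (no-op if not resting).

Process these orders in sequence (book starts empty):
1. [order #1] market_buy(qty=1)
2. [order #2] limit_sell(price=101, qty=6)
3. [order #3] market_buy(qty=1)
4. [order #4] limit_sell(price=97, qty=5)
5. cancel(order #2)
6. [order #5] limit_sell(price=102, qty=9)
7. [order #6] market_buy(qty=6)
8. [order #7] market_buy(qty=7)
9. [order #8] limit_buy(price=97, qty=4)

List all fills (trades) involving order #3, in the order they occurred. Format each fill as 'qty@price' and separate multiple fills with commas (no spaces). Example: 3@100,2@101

Answer: 1@101

Derivation:
After op 1 [order #1] market_buy(qty=1): fills=none; bids=[-] asks=[-]
After op 2 [order #2] limit_sell(price=101, qty=6): fills=none; bids=[-] asks=[#2:6@101]
After op 3 [order #3] market_buy(qty=1): fills=#3x#2:1@101; bids=[-] asks=[#2:5@101]
After op 4 [order #4] limit_sell(price=97, qty=5): fills=none; bids=[-] asks=[#4:5@97 #2:5@101]
After op 5 cancel(order #2): fills=none; bids=[-] asks=[#4:5@97]
After op 6 [order #5] limit_sell(price=102, qty=9): fills=none; bids=[-] asks=[#4:5@97 #5:9@102]
After op 7 [order #6] market_buy(qty=6): fills=#6x#4:5@97 #6x#5:1@102; bids=[-] asks=[#5:8@102]
After op 8 [order #7] market_buy(qty=7): fills=#7x#5:7@102; bids=[-] asks=[#5:1@102]
After op 9 [order #8] limit_buy(price=97, qty=4): fills=none; bids=[#8:4@97] asks=[#5:1@102]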